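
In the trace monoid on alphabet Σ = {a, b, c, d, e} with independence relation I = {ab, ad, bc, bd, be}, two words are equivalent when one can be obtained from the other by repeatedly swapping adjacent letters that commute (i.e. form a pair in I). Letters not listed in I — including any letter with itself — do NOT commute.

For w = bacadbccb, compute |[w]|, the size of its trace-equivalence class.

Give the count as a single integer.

drop 0:b onto floor
drop 1:a onto floor
drop 2:c onto {1:a}
drop 3:a onto {2:c}
drop 4:d onto {2:c}
drop 5:b onto {0:b}
drop 6:c onto {3:a, 4:d}
drop 7:c onto {6:c}
drop 8:b onto {5:b}
ground layer = {0:b, 1:a}
drop-orders for the pieces not yet dropped (sum over which currently-grounded one goes next):
  1 to go: {7} 1  {8} 1
  2 to go: {5,8} 1  {6,7} 1  {7,8} 2
  3 to go: {0,5,8} 1  {3,6,7} 1  {4,6,7} 1  {5,7,8} 3  {6,7,8} 3
  4 to go: {0,5,7,8} 4  {3,4,6,7} 2  {3,6,7,8} 4  {4,6,7,8} 4  {5,6,7,8} 6
  5 to go: {0,5,6,7,8} 10  {2,3,4,6,7} 2  {3,4,6,7,8} 10  {3,5,6,7,8} 10  {4,5,6,7,8} 10
  6 to go: {0,3,5,6,7,8} 20  {0,4,5,6,7,8} 20  {1,2,3,4,6,7} 2  {2,3,4,6,7,8} 12  {3,4,5,6,7,8} 30
  7 to go: {0,3,4,5,6,7,8} 70  {1,2,3,4,6,7,8} 14  {2,3,4,5,6,7,8} 42
  if 0:b drops first: 56 orders
  if 1:a drops first: 112 orders
heap linearizations: 168

168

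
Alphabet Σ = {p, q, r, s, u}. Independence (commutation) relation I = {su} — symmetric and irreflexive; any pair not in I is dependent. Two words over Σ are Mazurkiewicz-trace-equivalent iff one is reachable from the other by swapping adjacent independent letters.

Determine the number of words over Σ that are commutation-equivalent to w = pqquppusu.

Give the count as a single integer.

3

piece 0:p — minimal
piece 1:q rests on {0:p}
piece 2:q rests on {1:q}
piece 3:u rests on {2:q}
piece 4:p rests on {3:u}
piece 5:p rests on {4:p}
piece 6:u rests on {5:p}
piece 7:s rests on {5:p}
piece 8:u rests on {6:u}
minimal pieces: {0:p}
ways to finish when only these pieces remain (= sum over removing one remaining piece with nothing left below it):
  1 left: {7}→1  {8}→1
  2 left: {6,8}→1  {7,8}→2
  3 left: {6,7,8}→3
  4 left: {5,6,7,8}→3
  5 left: {4,5,6,7,8}→3
  6 left: {3,4,5,6,7,8}→3
  7 left: {2,3,4,5,6,7,8}→3
  placing 0:p first → 3 extensions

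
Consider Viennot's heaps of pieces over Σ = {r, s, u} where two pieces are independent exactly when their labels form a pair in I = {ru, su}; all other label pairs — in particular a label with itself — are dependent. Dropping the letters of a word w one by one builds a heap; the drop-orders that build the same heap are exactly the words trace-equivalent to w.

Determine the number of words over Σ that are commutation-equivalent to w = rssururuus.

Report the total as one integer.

drop 0:r onto floor
drop 1:s onto {0:r}
drop 2:s onto {1:s}
drop 3:u onto floor
drop 4:r onto {2:s}
drop 5:u onto {3:u}
drop 6:r onto {4:r}
drop 7:u onto {5:u}
drop 8:u onto {7:u}
drop 9:s onto {6:r}
ground layer = {0:r, 3:u}
drop-orders for the pieces not yet dropped (sum over which currently-grounded one goes next):
  1 to go: {8} 1  {9} 1
  2 to go: {6,9} 1  {7,8} 1  {8,9} 2
  3 to go: {4,6,9} 1  {5,7,8} 1  {6,8,9} 3  {7,8,9} 3
  4 to go: {2,4,6,9} 1  {3,5,7,8} 1  {4,6,8,9} 4  {5,7,8,9} 4  {6,7,8,9} 6
  5 to go: {1,2,4,6,9} 1  {2,4,6,8,9} 5  {3,5,7,8,9} 5  {4,6,7,8,9} 10  {5,6,7,8,9} 10
  6 to go: {0,1,2,4,6,9} 1  {1,2,4,6,8,9} 6  {2,4,6,7,8,9} 15  {3,5,6,7,8,9} 15  {4,5,6,7,8,9} 20
  7 to go: {0,1,2,4,6,8,9} 7  {1,2,4,6,7,8,9} 21  {2,4,5,6,7,8,9} 35  {3,4,5,6,7,8,9} 35
  8 to go: {0,1,2,4,6,7,8,9} 28  {1,2,4,5,6,7,8,9} 56  {2,3,4,5,6,7,8,9} 70
  if 0:r drops first: 126 orders
  if 3:u drops first: 84 orders
heap linearizations: 210

210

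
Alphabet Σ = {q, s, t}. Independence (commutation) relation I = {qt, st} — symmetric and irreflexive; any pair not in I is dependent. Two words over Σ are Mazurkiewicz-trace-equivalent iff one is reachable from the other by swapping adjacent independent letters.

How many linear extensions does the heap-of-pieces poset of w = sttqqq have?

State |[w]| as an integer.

0(s) covers ∅
1(t) covers ∅
2(t) covers 1:t
3(q) covers 0:s
4(q) covers 3:q
5(q) covers 4:q
floor of heap: 0:s, 1:t
completions by unplaced set U, small U first (add the entries for U minus each lowest piece of U):
  |U|=1: {2}:1  {5}:1
  |U|=2: {1,2}:1  {2,5}:2  {4,5}:1
  |U|=3: {1,2,5}:3  {2,4,5}:3  {3,4,5}:1
  |U|=4: {0,3,4,5}:1  {1,2,4,5}:6  {2,3,4,5}:4
  start at 0(s): 10
  start at 1(t): 5
sum over floor = 15

15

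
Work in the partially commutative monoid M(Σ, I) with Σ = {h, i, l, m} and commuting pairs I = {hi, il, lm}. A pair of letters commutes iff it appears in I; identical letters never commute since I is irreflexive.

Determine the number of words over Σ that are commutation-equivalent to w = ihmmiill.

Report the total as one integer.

36

0(i) covers ∅
1(h) covers ∅
2(m) covers 0:i, 1:h
3(m) covers 2:m
4(i) covers 3:m
5(i) covers 4:i
6(l) covers 1:h
7(l) covers 6:l
floor of heap: 0:i, 1:h
completions by unplaced set U, small U first (add the entries for U minus each lowest piece of U):
  |U|=1: {5}:1  {7}:1
  |U|=2: {4,5}:1  {5,7}:2  {6,7}:1
  |U|=3: {3,4,5}:1  {4,5,7}:3  {5,6,7}:3
  |U|=4: {2,3,4,5}:1  {3,4,5,7}:4  {4,5,6,7}:6
  |U|=5: {0,2,3,4,5}:1  {2,3,4,5,7}:5  {3,4,5,6,7}:10
  |U|=6: {0,2,3,4,5,7}:6  {2,3,4,5,6,7}:15
  start at 0(i): 15
  start at 1(h): 21
sum over floor = 36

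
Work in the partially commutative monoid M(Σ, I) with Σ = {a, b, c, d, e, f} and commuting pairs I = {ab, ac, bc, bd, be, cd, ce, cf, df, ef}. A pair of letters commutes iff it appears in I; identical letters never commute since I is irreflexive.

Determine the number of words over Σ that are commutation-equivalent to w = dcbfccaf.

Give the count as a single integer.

#0=d has no predecessor
#1=c has no predecessor
#2=b has no predecessor
#3=f depends on [2:b]
#4=c depends on [1:c]
#5=c depends on [4:c]
#6=a depends on [0:d, 3:f]
#7=f depends on [6:a]
sources: [0:d, 1:c, 2:b]
N(rest) = Σ N(rest − s) over sources s of rest; N(one piece) = 1:
  size 1 → [5]=1  [7]=1
  size 2 → [4,5]=1  [5,7]=2  [6,7]=1
  size 3 → [0,6,7]=1  [1,4,5]=1  [3,6,7]=1  [4,5,7]=3  [5,6,7]=3
  size 4 → [0,3,6,7]=2  [0,5,6,7]=4  [1,4,5,7]=4  [2,3,6,7]=1  [3,5,6,7]=4  [4,5,6,7]=6
  size 5 → [0,2,3,6,7]=3  [0,3,5,6,7]=10  [0,4,5,6,7]=10  [1,4,5,6,7]=10  [2,3,5,6,7]=5  [3,4,5,6,7]=10
  size 6 → [0,1,4,5,6,7]=20  [0,2,3,5,6,7]=18  [0,3,4,5,6,7]=30  [1,3,4,5,6,7]=20  [2,3,4,5,6,7]=15
  first=0(d) contributes 35
  first=1(c) contributes 63
  first=2(b) contributes 70
|[w]| = 168

168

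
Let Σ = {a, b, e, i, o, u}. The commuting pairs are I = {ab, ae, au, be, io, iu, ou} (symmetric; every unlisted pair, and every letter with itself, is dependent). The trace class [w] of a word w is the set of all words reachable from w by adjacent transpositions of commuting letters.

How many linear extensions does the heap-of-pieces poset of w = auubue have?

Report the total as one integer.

6

0(a) covers ∅
1(u) covers ∅
2(u) covers 1:u
3(b) covers 2:u
4(u) covers 3:b
5(e) covers 4:u
floor of heap: 0:a, 1:u
completions by unplaced set U, small U first (add the entries for U minus each lowest piece of U):
  |U|=1: {0}:1  {5}:1
  |U|=2: {0,5}:2  {4,5}:1
  |U|=3: {0,4,5}:3  {3,4,5}:1
  |U|=4: {0,3,4,5}:4  {2,3,4,5}:1
  start at 0(a): 1
  start at 1(u): 5
sum over floor = 6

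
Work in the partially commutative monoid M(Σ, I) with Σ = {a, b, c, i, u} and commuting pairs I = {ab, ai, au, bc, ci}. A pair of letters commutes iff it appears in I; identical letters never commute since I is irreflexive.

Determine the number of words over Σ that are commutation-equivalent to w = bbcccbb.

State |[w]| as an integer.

drop 0:b onto floor
drop 1:b onto {0:b}
drop 2:c onto floor
drop 3:c onto {2:c}
drop 4:c onto {3:c}
drop 5:b onto {1:b}
drop 6:b onto {5:b}
ground layer = {0:b, 2:c}
drop-orders for the pieces not yet dropped (sum over which currently-grounded one goes next):
  1 to go: {4} 1  {6} 1
  2 to go: {3,4} 1  {4,6} 2  {5,6} 1
  3 to go: {1,5,6} 1  {2,3,4} 1  {3,4,6} 3  {4,5,6} 3
  4 to go: {0,1,5,6} 1  {1,4,5,6} 4  {2,3,4,6} 4  {3,4,5,6} 6
  5 to go: {0,1,4,5,6} 5  {1,3,4,5,6} 10  {2,3,4,5,6} 10
  if 0:b drops first: 20 orders
  if 2:c drops first: 15 orders
heap linearizations: 35

35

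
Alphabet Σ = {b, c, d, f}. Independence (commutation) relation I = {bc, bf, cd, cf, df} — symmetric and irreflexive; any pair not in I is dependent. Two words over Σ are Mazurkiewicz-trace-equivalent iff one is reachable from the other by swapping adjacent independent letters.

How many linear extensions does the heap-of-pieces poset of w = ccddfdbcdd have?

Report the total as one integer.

0(c) covers ∅
1(c) covers 0:c
2(d) covers ∅
3(d) covers 2:d
4(f) covers ∅
5(d) covers 3:d
6(b) covers 5:d
7(c) covers 1:c
8(d) covers 6:b
9(d) covers 8:d
floor of heap: 0:c, 2:d, 4:f
completions by unplaced set U, small U first (add the entries for U minus each lowest piece of U):
  |U|=1: {4}:1  {7}:1  {9}:1
  |U|=2: {1,7}:1  {4,7}:2  {4,9}:2  {7,9}:2  {8,9}:1
  |U|=3: {0,1,7}:1  {1,4,7}:3  {1,7,9}:3  {4,7,9}:6  {4,8,9}:3  {6,8,9}:1  {7,8,9}:3
  |U|=4: {0,1,4,7}:4  {0,1,7,9}:4  {1,4,7,9}:12  {1,7,8,9}:6  {4,6,8,9}:4  {4,7,8,9}:12  {5,6,8,9}:1  {6,7,8,9}:4
  |U|=5: {0,1,4,7,9}:20  {0,1,7,8,9}:10  {1,4,7,8,9}:30  {1,6,7,8,9}:10  {3,5,6,8,9}:1  {4,5,6,8,9}:5  {4,6,7,8,9}:20  {5,6,7,8,9}:5
  |U|=6: {0,1,4,7,8,9}:60  {0,1,6,7,8,9}:20  {1,4,6,7,8,9}:60  {1,5,6,7,8,9}:15  {2,3,5,6,8,9}:1  {3,4,5,6,8,9}:6  {3,5,6,7,8,9}:6  {4,5,6,7,8,9}:30
  |U|=7: {0,1,4,6,7,8,9}:140  {0,1,5,6,7,8,9}:35  {1,3,5,6,7,8,9}:21  {1,4,5,6,7,8,9}:105  {2,3,4,5,6,8,9}:7  {2,3,5,6,7,8,9}:7  {3,4,5,6,7,8,9}:42
  |U|=8: {0,1,3,5,6,7,8,9}:56  {0,1,4,5,6,7,8,9}:280  {1,2,3,5,6,7,8,9}:28  {1,3,4,5,6,7,8,9}:168  {2,3,4,5,6,7,8,9}:56
  start at 0(c): 252
  start at 2(d): 504
  start at 4(f): 84
sum over floor = 840

840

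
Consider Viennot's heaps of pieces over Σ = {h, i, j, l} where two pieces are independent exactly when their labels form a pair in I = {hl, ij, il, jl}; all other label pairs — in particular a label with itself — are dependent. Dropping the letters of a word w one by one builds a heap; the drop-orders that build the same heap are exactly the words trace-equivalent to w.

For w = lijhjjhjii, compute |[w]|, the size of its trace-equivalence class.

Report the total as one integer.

60

#0=l has no predecessor
#1=i has no predecessor
#2=j has no predecessor
#3=h depends on [1:i, 2:j]
#4=j depends on [3:h]
#5=j depends on [4:j]
#6=h depends on [5:j]
#7=j depends on [6:h]
#8=i depends on [6:h]
#9=i depends on [8:i]
sources: [0:l, 1:i, 2:j]
N(rest) = Σ N(rest − s) over sources s of rest; N(one piece) = 1:
  size 1 → [0]=1  [7]=1  [9]=1
  size 2 → [0,7]=2  [0,9]=2  [7,9]=2  [8,9]=1
  size 3 → [0,7,9]=6  [0,8,9]=3  [7,8,9]=3
  size 4 → [0,7,8,9]=12  [6,7,8,9]=3
  size 5 → [0,6,7,8,9]=15  [5,6,7,8,9]=3
  size 6 → [0,5,6,7,8,9]=18  [4,5,6,7,8,9]=3
  size 7 → [0,4,5,6,7,8,9]=21  [3,4,5,6,7,8,9]=3
  size 8 → [0,3,4,5,6,7,8,9]=24  [1,3,4,5,6,7,8,9]=3  [2,3,4,5,6,7,8,9]=3
  first=0(l) contributes 6
  first=1(i) contributes 27
  first=2(j) contributes 27
|[w]| = 60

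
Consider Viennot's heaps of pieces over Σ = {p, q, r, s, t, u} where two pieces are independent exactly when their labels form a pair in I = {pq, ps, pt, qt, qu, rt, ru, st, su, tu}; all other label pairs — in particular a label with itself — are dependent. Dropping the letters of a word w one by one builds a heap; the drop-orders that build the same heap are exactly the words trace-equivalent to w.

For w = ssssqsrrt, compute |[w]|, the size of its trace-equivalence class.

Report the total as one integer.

9

#0=s has no predecessor
#1=s depends on [0:s]
#2=s depends on [1:s]
#3=s depends on [2:s]
#4=q depends on [3:s]
#5=s depends on [4:q]
#6=r depends on [5:s]
#7=r depends on [6:r]
#8=t has no predecessor
sources: [0:s, 8:t]
N(rest) = Σ N(rest − s) over sources s of rest; N(one piece) = 1:
  size 1 → [7]=1  [8]=1
  size 2 → [6,7]=1  [7,8]=2
  size 3 → [5,6,7]=1  [6,7,8]=3
  size 4 → [4,5,6,7]=1  [5,6,7,8]=4
  size 5 → [3,4,5,6,7]=1  [4,5,6,7,8]=5
  size 6 → [2,3,4,5,6,7]=1  [3,4,5,6,7,8]=6
  size 7 → [1,2,3,4,5,6,7]=1  [2,3,4,5,6,7,8]=7
  first=0(s) contributes 8
  first=8(t) contributes 1
|[w]| = 9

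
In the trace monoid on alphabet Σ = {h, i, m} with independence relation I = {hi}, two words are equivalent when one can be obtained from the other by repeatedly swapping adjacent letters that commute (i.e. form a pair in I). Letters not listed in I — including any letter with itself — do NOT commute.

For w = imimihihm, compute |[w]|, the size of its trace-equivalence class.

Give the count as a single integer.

6

drop 0:i onto floor
drop 1:m onto {0:i}
drop 2:i onto {1:m}
drop 3:m onto {2:i}
drop 4:i onto {3:m}
drop 5:h onto {3:m}
drop 6:i onto {4:i}
drop 7:h onto {5:h}
drop 8:m onto {6:i, 7:h}
ground layer = {0:i}
drop-orders for the pieces not yet dropped (sum over which currently-grounded one goes next):
  1 to go: {8} 1
  2 to go: {6,8} 1  {7,8} 1
  3 to go: {4,6,8} 1  {5,7,8} 1  {6,7,8} 2
  4 to go: {4,6,7,8} 3  {5,6,7,8} 3
  5 to go: {4,5,6,7,8} 6
  6 to go: {3,4,5,6,7,8} 6
  7 to go: {2,3,4,5,6,7,8} 6
  if 0:i drops first: 6 orders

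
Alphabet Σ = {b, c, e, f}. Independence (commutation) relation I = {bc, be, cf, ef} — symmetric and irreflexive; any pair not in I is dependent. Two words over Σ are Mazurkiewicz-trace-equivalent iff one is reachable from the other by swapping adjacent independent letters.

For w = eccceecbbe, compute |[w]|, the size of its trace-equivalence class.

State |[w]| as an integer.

45

0(e) covers ∅
1(c) covers 0:e
2(c) covers 1:c
3(c) covers 2:c
4(e) covers 3:c
5(e) covers 4:e
6(c) covers 5:e
7(b) covers ∅
8(b) covers 7:b
9(e) covers 6:c
floor of heap: 0:e, 7:b
completions by unplaced set U, small U first (add the entries for U minus each lowest piece of U):
  |U|=1: {8}:1  {9}:1
  |U|=2: {6,9}:1  {7,8}:1  {8,9}:2
  |U|=3: {5,6,9}:1  {6,8,9}:3  {7,8,9}:3
  |U|=4: {4,5,6,9}:1  {5,6,8,9}:4  {6,7,8,9}:6
  |U|=5: {3,4,5,6,9}:1  {4,5,6,8,9}:5  {5,6,7,8,9}:10
  |U|=6: {2,3,4,5,6,9}:1  {3,4,5,6,8,9}:6  {4,5,6,7,8,9}:15
  |U|=7: {1,2,3,4,5,6,9}:1  {2,3,4,5,6,8,9}:7  {3,4,5,6,7,8,9}:21
  |U|=8: {0,1,2,3,4,5,6,9}:1  {1,2,3,4,5,6,8,9}:8  {2,3,4,5,6,7,8,9}:28
  start at 0(e): 36
  start at 7(b): 9
sum over floor = 45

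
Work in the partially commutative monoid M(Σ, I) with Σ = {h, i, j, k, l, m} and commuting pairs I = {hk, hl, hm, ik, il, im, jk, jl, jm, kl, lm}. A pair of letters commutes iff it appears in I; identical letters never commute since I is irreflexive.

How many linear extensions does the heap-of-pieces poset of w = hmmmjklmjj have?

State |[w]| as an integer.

1260

piece 0:h — minimal
piece 1:m — minimal
piece 2:m rests on {1:m}
piece 3:m rests on {2:m}
piece 4:j rests on {0:h}
piece 5:k rests on {3:m}
piece 6:l — minimal
piece 7:m rests on {5:k}
piece 8:j rests on {4:j}
piece 9:j rests on {8:j}
minimal pieces: {0:h, 1:m, 6:l}
ways to finish when only these pieces remain (= sum over removing one remaining piece with nothing left below it):
  1 left: {6}→1  {7}→1  {9}→1
  2 left: {5,7}→1  {6,7}→2  {6,9}→2  {7,9}→2  {8,9}→1
  3 left: {3,5,7}→1  {4,8,9}→1  {5,6,7}→3  {5,7,9}→3  {6,7,9}→6  {6,8,9}→3  {7,8,9}→3
  4 left: {0,4,8,9}→1  {2,3,5,7}→1  {3,5,6,7}→4  {3,5,7,9}→4  {4,6,8,9}→4  {4,7,8,9}→4  {5,6,7,9}→12  {5,7,8,9}→6  {6,7,8,9}→12
  5 left: {0,4,6,8,9}→5  {0,4,7,8,9}→5  {1,2,3,5,7}→1  {2,3,5,6,7}→5  {2,3,5,7,9}→5  {3,5,6,7,9}→20  {3,5,7,8,9}→10  {4,5,7,8,9}→10  {4,6,7,8,9}→20  {5,6,7,8,9}→30
  6 left: {0,4,5,7,8,9}→15  {0,4,6,7,8,9}→30  {1,2,3,5,6,7}→6  {1,2,3,5,7,9}→6  {2,3,5,6,7,9}→30  {2,3,5,7,8,9}→15  {3,4,5,7,8,9}→20  {3,5,6,7,8,9}→60  {4,5,6,7,8,9}→60
  7 left: {0,3,4,5,7,8,9}→35  {0,4,5,6,7,8,9}→105  {1,2,3,5,6,7,9}→42  {1,2,3,5,7,8,9}→21  {2,3,4,5,7,8,9}→35  {2,3,5,6,7,8,9}→105  {3,4,5,6,7,8,9}→140
  8 left: {0,2,3,4,5,7,8,9}→70  {0,3,4,5,6,7,8,9}→280  {1,2,3,4,5,7,8,9}→56  {1,2,3,5,6,7,8,9}→168  {2,3,4,5,6,7,8,9}→280
  placing 0:h first → 504 extensions
  placing 1:m first → 630 extensions
  placing 6:l first → 126 extensions
total linear extensions = 1260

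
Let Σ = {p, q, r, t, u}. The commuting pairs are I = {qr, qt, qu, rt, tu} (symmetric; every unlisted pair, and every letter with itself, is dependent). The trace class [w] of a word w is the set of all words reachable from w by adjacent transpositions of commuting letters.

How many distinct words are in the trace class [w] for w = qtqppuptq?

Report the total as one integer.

6

0(q) covers ∅
1(t) covers ∅
2(q) covers 0:q
3(p) covers 1:t, 2:q
4(p) covers 3:p
5(u) covers 4:p
6(p) covers 5:u
7(t) covers 6:p
8(q) covers 6:p
floor of heap: 0:q, 1:t
completions by unplaced set U, small U first (add the entries for U minus each lowest piece of U):
  |U|=1: {7}:1  {8}:1
  |U|=2: {7,8}:2
  |U|=3: {6,7,8}:2
  |U|=4: {5,6,7,8}:2
  |U|=5: {4,5,6,7,8}:2
  |U|=6: {3,4,5,6,7,8}:2
  |U|=7: {1,3,4,5,6,7,8}:2  {2,3,4,5,6,7,8}:2
  start at 0(q): 4
  start at 1(t): 2
sum over floor = 6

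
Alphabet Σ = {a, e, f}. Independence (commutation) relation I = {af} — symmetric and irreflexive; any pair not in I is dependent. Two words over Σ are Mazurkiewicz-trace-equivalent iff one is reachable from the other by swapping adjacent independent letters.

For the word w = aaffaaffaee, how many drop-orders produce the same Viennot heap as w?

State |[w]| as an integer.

126

#0=a has no predecessor
#1=a depends on [0:a]
#2=f has no predecessor
#3=f depends on [2:f]
#4=a depends on [1:a]
#5=a depends on [4:a]
#6=f depends on [3:f]
#7=f depends on [6:f]
#8=a depends on [5:a]
#9=e depends on [7:f, 8:a]
#10=e depends on [9:e]
sources: [0:a, 2:f]
N(rest) = Σ N(rest − s) over sources s of rest; N(one piece) = 1:
  size 1 → [10]=1
  size 2 → [9,10]=1
  size 3 → [7,9,10]=1  [8,9,10]=1
  size 4 → [5,8,9,10]=1  [6,7,9,10]=1  [7,8,9,10]=2
  size 5 → [3,6,7,9,10]=1  [4,5,8,9,10]=1  [5,7,8,9,10]=3  [6,7,8,9,10]=3
  size 6 → [1,4,5,8,9,10]=1  [2,3,6,7,9,10]=1  [3,6,7,8,9,10]=4  [4,5,7,8,9,10]=4  [5,6,7,8,9,10]=6
  size 7 → [0,1,4,5,8,9,10]=1  [1,4,5,7,8,9,10]=5  [2,3,6,7,8,9,10]=5  [3,5,6,7,8,9,10]=10  [4,5,6,7,8,9,10]=10
  size 8 → [0,1,4,5,7,8,9,10]=6  [1,4,5,6,7,8,9,10]=15  [2,3,5,6,7,8,9,10]=15  [3,4,5,6,7,8,9,10]=20
  size 9 → [0,1,4,5,6,7,8,9,10]=21  [1,3,4,5,6,7,8,9,10]=35  [2,3,4,5,6,7,8,9,10]=35
  first=0(a) contributes 70
  first=2(f) contributes 56
|[w]| = 126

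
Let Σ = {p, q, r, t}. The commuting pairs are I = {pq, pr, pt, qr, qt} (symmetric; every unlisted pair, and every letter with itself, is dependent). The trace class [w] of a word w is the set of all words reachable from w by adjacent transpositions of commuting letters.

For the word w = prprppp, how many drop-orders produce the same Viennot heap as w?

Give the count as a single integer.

21

drop 0:p onto floor
drop 1:r onto floor
drop 2:p onto {0:p}
drop 3:r onto {1:r}
drop 4:p onto {2:p}
drop 5:p onto {4:p}
drop 6:p onto {5:p}
ground layer = {0:p, 1:r}
drop-orders for the pieces not yet dropped (sum over which currently-grounded one goes next):
  1 to go: {3} 1  {6} 1
  2 to go: {1,3} 1  {3,6} 2  {5,6} 1
  3 to go: {1,3,6} 3  {3,5,6} 3  {4,5,6} 1
  4 to go: {1,3,5,6} 6  {2,4,5,6} 1  {3,4,5,6} 4
  5 to go: {0,2,4,5,6} 1  {1,3,4,5,6} 10  {2,3,4,5,6} 5
  if 0:p drops first: 15 orders
  if 1:r drops first: 6 orders
heap linearizations: 21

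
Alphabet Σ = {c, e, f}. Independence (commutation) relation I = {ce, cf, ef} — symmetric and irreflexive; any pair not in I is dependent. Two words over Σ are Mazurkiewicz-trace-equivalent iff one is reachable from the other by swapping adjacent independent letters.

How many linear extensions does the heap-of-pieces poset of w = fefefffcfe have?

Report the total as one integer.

840

drop 0:f onto floor
drop 1:e onto floor
drop 2:f onto {0:f}
drop 3:e onto {1:e}
drop 4:f onto {2:f}
drop 5:f onto {4:f}
drop 6:f onto {5:f}
drop 7:c onto floor
drop 8:f onto {6:f}
drop 9:e onto {3:e}
ground layer = {0:f, 1:e, 7:c}
drop-orders for the pieces not yet dropped (sum over which currently-grounded one goes next):
  1 to go: {7} 1  {8} 1  {9} 1
  2 to go: {3,9} 1  {6,8} 1  {7,8} 2  {7,9} 2  {8,9} 2
  3 to go: {1,3,9} 1  {3,7,9} 3  {3,8,9} 3  {5,6,8} 1  {6,7,8} 3  {6,8,9} 3  {7,8,9} 6
  4 to go: {1,3,7,9} 4  {1,3,8,9} 4  {3,6,8,9} 6  {3,7,8,9} 12  {4,5,6,8} 1  {5,6,7,8} 4  {5,6,8,9} 4  {6,7,8,9} 12
  5 to go: {1,3,6,8,9} 10  {1,3,7,8,9} 20  {2,4,5,6,8} 1  {3,5,6,8,9} 10  {3,6,7,8,9} 30  {4,5,6,7,8} 5  {4,5,6,8,9} 5  {5,6,7,8,9} 20
  6 to go: {0,2,4,5,6,8} 1  {1,3,5,6,8,9} 20  {1,3,6,7,8,9} 60  {2,4,5,6,7,8} 6  {2,4,5,6,8,9} 6  {3,4,5,6,8,9} 15  {3,5,6,7,8,9} 60  {4,5,6,7,8,9} 30
  7 to go: {0,2,4,5,6,7,8} 7  {0,2,4,5,6,8,9} 7  {1,3,4,5,6,8,9} 35  {1,3,5,6,7,8,9} 140  {2,3,4,5,6,8,9} 21  {2,4,5,6,7,8,9} 42  {3,4,5,6,7,8,9} 105
  8 to go: {0,2,3,4,5,6,8,9} 28  {0,2,4,5,6,7,8,9} 56  {1,2,3,4,5,6,8,9} 56  {1,3,4,5,6,7,8,9} 280  {2,3,4,5,6,7,8,9} 168
  if 0:f drops first: 504 orders
  if 1:e drops first: 252 orders
  if 7:c drops first: 84 orders
heap linearizations: 840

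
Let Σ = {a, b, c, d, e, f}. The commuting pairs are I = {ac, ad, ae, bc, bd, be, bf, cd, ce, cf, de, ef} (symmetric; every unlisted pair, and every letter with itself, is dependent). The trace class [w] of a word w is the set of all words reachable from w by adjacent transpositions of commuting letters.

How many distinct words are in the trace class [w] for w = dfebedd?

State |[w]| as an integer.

0(d) covers ∅
1(f) covers 0:d
2(e) covers ∅
3(b) covers ∅
4(e) covers 2:e
5(d) covers 1:f
6(d) covers 5:d
floor of heap: 0:d, 2:e, 3:b
completions by unplaced set U, small U first (add the entries for U minus each lowest piece of U):
  |U|=1: {3}:1  {4}:1  {6}:1
  |U|=2: {2,4}:1  {3,4}:2  {3,6}:2  {4,6}:2  {5,6}:1
  |U|=3: {1,5,6}:1  {2,3,4}:3  {2,4,6}:3  {3,4,6}:6  {3,5,6}:3  {4,5,6}:3
  |U|=4: {0,1,5,6}:1  {1,3,5,6}:4  {1,4,5,6}:4  {2,3,4,6}:12  {2,4,5,6}:6  {3,4,5,6}:12
  |U|=5: {0,1,3,5,6}:5  {0,1,4,5,6}:5  {1,2,4,5,6}:10  {1,3,4,5,6}:20  {2,3,4,5,6}:30
  start at 0(d): 60
  start at 2(e): 30
  start at 3(b): 15
sum over floor = 105

105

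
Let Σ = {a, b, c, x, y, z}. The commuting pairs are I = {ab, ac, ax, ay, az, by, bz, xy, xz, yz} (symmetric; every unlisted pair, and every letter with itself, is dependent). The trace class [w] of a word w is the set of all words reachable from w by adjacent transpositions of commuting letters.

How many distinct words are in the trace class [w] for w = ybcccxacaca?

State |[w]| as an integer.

piece 0:y — minimal
piece 1:b — minimal
piece 2:c rests on {0:y, 1:b}
piece 3:c rests on {2:c}
piece 4:c rests on {3:c}
piece 5:x rests on {4:c}
piece 6:a — minimal
piece 7:c rests on {5:x}
piece 8:a rests on {6:a}
piece 9:c rests on {7:c}
piece 10:a rests on {8:a}
minimal pieces: {0:y, 1:b, 6:a}
ways to finish when only these pieces remain (= sum over removing one remaining piece with nothing left below it):
  1 left: {9}→1  {10}→1
  2 left: {7,9}→1  {8,10}→1  {9,10}→2
  3 left: {5,7,9}→1  {6,8,10}→1  {7,9,10}→3  {8,9,10}→3
  4 left: {4,5,7,9}→1  {5,7,9,10}→4  {6,8,9,10}→4  {7,8,9,10}→6
  5 left: {3,4,5,7,9}→1  {4,5,7,9,10}→5  {5,7,8,9,10}→10  {6,7,8,9,10}→10
  6 left: {2,3,4,5,7,9}→1  {3,4,5,7,9,10}→6  {4,5,7,8,9,10}→15  {5,6,7,8,9,10}→20
  7 left: {0,2,3,4,5,7,9}→1  {1,2,3,4,5,7,9}→1  {2,3,4,5,7,9,10}→7  {3,4,5,7,8,9,10}→21  {4,5,6,7,8,9,10}→35
  8 left: {0,1,2,3,4,5,7,9}→2  {0,2,3,4,5,7,9,10}→8  {1,2,3,4,5,7,9,10}→8  {2,3,4,5,7,8,9,10}→28  {3,4,5,6,7,8,9,10}→56
  9 left: {0,1,2,3,4,5,7,9,10}→18  {0,2,3,4,5,7,8,9,10}→36  {1,2,3,4,5,7,8,9,10}→36  {2,3,4,5,6,7,8,9,10}→84
  placing 0:y first → 120 extensions
  placing 1:b first → 120 extensions
  placing 6:a first → 90 extensions
total linear extensions = 330

330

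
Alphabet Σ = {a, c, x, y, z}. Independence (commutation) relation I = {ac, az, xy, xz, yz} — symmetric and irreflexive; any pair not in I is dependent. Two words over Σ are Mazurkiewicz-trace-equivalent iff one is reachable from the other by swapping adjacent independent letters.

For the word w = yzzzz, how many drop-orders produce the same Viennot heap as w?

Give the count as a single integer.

drop 0:y onto floor
drop 1:z onto floor
drop 2:z onto {1:z}
drop 3:z onto {2:z}
drop 4:z onto {3:z}
ground layer = {0:y, 1:z}
drop-orders for the pieces not yet dropped (sum over which currently-grounded one goes next):
  1 to go: {0} 1  {4} 1
  2 to go: {0,4} 2  {3,4} 1
  3 to go: {0,3,4} 3  {2,3,4} 1
  if 0:y drops first: 1 orders
  if 1:z drops first: 4 orders
heap linearizations: 5

5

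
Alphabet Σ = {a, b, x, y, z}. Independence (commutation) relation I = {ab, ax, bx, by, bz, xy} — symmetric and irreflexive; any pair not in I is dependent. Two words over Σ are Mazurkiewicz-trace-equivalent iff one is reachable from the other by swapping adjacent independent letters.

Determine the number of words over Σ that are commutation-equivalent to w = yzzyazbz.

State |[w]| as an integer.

8

0(y) covers ∅
1(z) covers 0:y
2(z) covers 1:z
3(y) covers 2:z
4(a) covers 3:y
5(z) covers 4:a
6(b) covers ∅
7(z) covers 5:z
floor of heap: 0:y, 6:b
completions by unplaced set U, small U first (add the entries for U minus each lowest piece of U):
  |U|=1: {6}:1  {7}:1
  |U|=2: {5,7}:1  {6,7}:2
  |U|=3: {4,5,7}:1  {5,6,7}:3
  |U|=4: {3,4,5,7}:1  {4,5,6,7}:4
  |U|=5: {2,3,4,5,7}:1  {3,4,5,6,7}:5
  |U|=6: {1,2,3,4,5,7}:1  {2,3,4,5,6,7}:6
  start at 0(y): 7
  start at 6(b): 1
sum over floor = 8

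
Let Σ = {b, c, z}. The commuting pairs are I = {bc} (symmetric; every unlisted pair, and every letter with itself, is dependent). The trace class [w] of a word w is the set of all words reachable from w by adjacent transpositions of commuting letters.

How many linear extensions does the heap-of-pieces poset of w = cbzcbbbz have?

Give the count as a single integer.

8

piece 0:c — minimal
piece 1:b — minimal
piece 2:z rests on {0:c, 1:b}
piece 3:c rests on {2:z}
piece 4:b rests on {2:z}
piece 5:b rests on {4:b}
piece 6:b rests on {5:b}
piece 7:z rests on {3:c, 6:b}
minimal pieces: {0:c, 1:b}
ways to finish when only these pieces remain (= sum over removing one remaining piece with nothing left below it):
  1 left: {7}→1
  2 left: {3,7}→1  {6,7}→1
  3 left: {3,6,7}→2  {5,6,7}→1
  4 left: {3,5,6,7}→3  {4,5,6,7}→1
  5 left: {3,4,5,6,7}→4
  6 left: {2,3,4,5,6,7}→4
  placing 0:c first → 4 extensions
  placing 1:b first → 4 extensions
total linear extensions = 8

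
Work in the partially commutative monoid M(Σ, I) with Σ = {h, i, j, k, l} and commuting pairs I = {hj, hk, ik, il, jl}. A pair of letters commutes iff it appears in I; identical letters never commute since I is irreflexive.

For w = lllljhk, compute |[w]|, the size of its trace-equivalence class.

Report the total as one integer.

0(l) covers ∅
1(l) covers 0:l
2(l) covers 1:l
3(l) covers 2:l
4(j) covers ∅
5(h) covers 3:l
6(k) covers 3:l, 4:j
floor of heap: 0:l, 4:j
completions by unplaced set U, small U first (add the entries for U minus each lowest piece of U):
  |U|=1: {5}:1  {6}:1
  |U|=2: {4,6}:1  {5,6}:2
  |U|=3: {3,5,6}:2  {4,5,6}:3
  |U|=4: {2,3,5,6}:2  {3,4,5,6}:5
  |U|=5: {1,2,3,5,6}:2  {2,3,4,5,6}:7
  start at 0(l): 9
  start at 4(j): 2
sum over floor = 11

11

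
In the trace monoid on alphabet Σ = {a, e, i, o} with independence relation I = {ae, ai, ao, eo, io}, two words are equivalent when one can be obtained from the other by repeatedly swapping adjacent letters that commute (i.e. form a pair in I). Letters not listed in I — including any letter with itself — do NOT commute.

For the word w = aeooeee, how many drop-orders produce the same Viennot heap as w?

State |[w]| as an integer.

105

drop 0:a onto floor
drop 1:e onto floor
drop 2:o onto floor
drop 3:o onto {2:o}
drop 4:e onto {1:e}
drop 5:e onto {4:e}
drop 6:e onto {5:e}
ground layer = {0:a, 1:e, 2:o}
drop-orders for the pieces not yet dropped (sum over which currently-grounded one goes next):
  1 to go: {0} 1  {3} 1  {6} 1
  2 to go: {0,3} 2  {0,6} 2  {2,3} 1  {3,6} 2  {5,6} 1
  3 to go: {0,2,3} 3  {0,3,6} 6  {0,5,6} 3  {2,3,6} 3  {3,5,6} 3  {4,5,6} 1
  4 to go: {0,2,3,6} 12  {0,3,5,6} 12  {0,4,5,6} 4  {1,4,5,6} 1  {2,3,5,6} 6  {3,4,5,6} 4
  5 to go: {0,1,4,5,6} 5  {0,2,3,5,6} 30  {0,3,4,5,6} 20  {1,3,4,5,6} 5  {2,3,4,5,6} 10
  if 0:a drops first: 15 orders
  if 1:e drops first: 60 orders
  if 2:o drops first: 30 orders
heap linearizations: 105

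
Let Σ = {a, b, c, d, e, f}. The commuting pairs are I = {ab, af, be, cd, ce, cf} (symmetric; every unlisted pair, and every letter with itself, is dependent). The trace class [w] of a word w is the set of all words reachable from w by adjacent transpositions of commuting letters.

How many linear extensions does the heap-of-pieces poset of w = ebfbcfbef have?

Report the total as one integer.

drop 0:e onto floor
drop 1:b onto floor
drop 2:f onto {0:e, 1:b}
drop 3:b onto {2:f}
drop 4:c onto {3:b}
drop 5:f onto {3:b}
drop 6:b onto {4:c, 5:f}
drop 7:e onto {5:f}
drop 8:f onto {6:b, 7:e}
ground layer = {0:e, 1:b}
drop-orders for the pieces not yet dropped (sum over which currently-grounded one goes next):
  1 to go: {8} 1
  2 to go: {6,8} 1  {7,8} 1
  3 to go: {4,6,8} 1  {6,7,8} 2
  4 to go: {4,6,7,8} 3  {5,6,7,8} 2
  5 to go: {4,5,6,7,8} 5
  6 to go: {3,4,5,6,7,8} 5
  7 to go: {2,3,4,5,6,7,8} 5
  if 0:e drops first: 5 orders
  if 1:b drops first: 5 orders
heap linearizations: 10

10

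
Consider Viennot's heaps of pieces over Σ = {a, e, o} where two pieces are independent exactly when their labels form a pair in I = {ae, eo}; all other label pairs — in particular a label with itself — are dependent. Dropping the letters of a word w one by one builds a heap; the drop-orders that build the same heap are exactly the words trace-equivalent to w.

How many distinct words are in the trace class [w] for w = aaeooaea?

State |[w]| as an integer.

0(a) covers ∅
1(a) covers 0:a
2(e) covers ∅
3(o) covers 1:a
4(o) covers 3:o
5(a) covers 4:o
6(e) covers 2:e
7(a) covers 5:a
floor of heap: 0:a, 2:e
completions by unplaced set U, small U first (add the entries for U minus each lowest piece of U):
  |U|=1: {6}:1  {7}:1
  |U|=2: {2,6}:1  {5,7}:1  {6,7}:2
  |U|=3: {2,6,7}:3  {4,5,7}:1  {5,6,7}:3
  |U|=4: {2,5,6,7}:6  {3,4,5,7}:1  {4,5,6,7}:4
  |U|=5: {1,3,4,5,7}:1  {2,4,5,6,7}:10  {3,4,5,6,7}:5
  |U|=6: {0,1,3,4,5,7}:1  {1,3,4,5,6,7}:6  {2,3,4,5,6,7}:15
  start at 0(a): 21
  start at 2(e): 7
sum over floor = 28

28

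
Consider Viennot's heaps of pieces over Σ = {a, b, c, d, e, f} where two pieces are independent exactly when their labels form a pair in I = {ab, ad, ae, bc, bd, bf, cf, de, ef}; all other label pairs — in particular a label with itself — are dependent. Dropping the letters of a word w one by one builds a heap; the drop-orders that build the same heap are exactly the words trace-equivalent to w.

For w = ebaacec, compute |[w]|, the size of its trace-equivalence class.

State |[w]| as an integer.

drop 0:e onto floor
drop 1:b onto {0:e}
drop 2:a onto floor
drop 3:a onto {2:a}
drop 4:c onto {0:e, 3:a}
drop 5:e onto {1:b, 4:c}
drop 6:c onto {5:e}
ground layer = {0:e, 2:a}
drop-orders for the pieces not yet dropped (sum over which currently-grounded one goes next):
  1 to go: {6} 1
  2 to go: {5,6} 1
  3 to go: {1,5,6} 1  {4,5,6} 1
  4 to go: {1,4,5,6} 2  {3,4,5,6} 1
  5 to go: {0,1,4,5,6} 2  {1,3,4,5,6} 3  {2,3,4,5,6} 1
  if 0:e drops first: 4 orders
  if 2:a drops first: 5 orders
heap linearizations: 9

9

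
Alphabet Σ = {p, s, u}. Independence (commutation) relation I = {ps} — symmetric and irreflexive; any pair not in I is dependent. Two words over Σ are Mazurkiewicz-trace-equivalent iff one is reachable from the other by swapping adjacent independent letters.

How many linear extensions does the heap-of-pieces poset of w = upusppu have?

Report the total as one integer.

3

piece 0:u — minimal
piece 1:p rests on {0:u}
piece 2:u rests on {1:p}
piece 3:s rests on {2:u}
piece 4:p rests on {2:u}
piece 5:p rests on {4:p}
piece 6:u rests on {3:s, 5:p}
minimal pieces: {0:u}
ways to finish when only these pieces remain (= sum over removing one remaining piece with nothing left below it):
  1 left: {6}→1
  2 left: {3,6}→1  {5,6}→1
  3 left: {3,5,6}→2  {4,5,6}→1
  4 left: {3,4,5,6}→3
  5 left: {2,3,4,5,6}→3
  placing 0:u first → 3 extensions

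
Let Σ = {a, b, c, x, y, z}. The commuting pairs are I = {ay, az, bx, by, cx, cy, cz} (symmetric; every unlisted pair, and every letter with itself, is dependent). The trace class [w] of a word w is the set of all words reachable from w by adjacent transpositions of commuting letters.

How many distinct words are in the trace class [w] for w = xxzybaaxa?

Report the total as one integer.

drop 0:x onto floor
drop 1:x onto {0:x}
drop 2:z onto {1:x}
drop 3:y onto {2:z}
drop 4:b onto {2:z}
drop 5:a onto {4:b}
drop 6:a onto {5:a}
drop 7:x onto {3:y, 6:a}
drop 8:a onto {7:x}
ground layer = {0:x}
drop-orders for the pieces not yet dropped (sum over which currently-grounded one goes next):
  1 to go: {8} 1
  2 to go: {7,8} 1
  3 to go: {3,7,8} 1  {6,7,8} 1
  4 to go: {3,6,7,8} 2  {5,6,7,8} 1
  5 to go: {3,5,6,7,8} 3  {4,5,6,7,8} 1
  6 to go: {3,4,5,6,7,8} 4
  7 to go: {2,3,4,5,6,7,8} 4
  if 0:x drops first: 4 orders

4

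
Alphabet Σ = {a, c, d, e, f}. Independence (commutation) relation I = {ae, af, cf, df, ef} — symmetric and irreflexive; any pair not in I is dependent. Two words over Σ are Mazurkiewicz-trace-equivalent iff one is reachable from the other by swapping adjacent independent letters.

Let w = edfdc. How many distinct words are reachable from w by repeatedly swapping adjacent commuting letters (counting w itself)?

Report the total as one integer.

5

0(e) covers ∅
1(d) covers 0:e
2(f) covers ∅
3(d) covers 1:d
4(c) covers 3:d
floor of heap: 0:e, 2:f
completions by unplaced set U, small U first (add the entries for U minus each lowest piece of U):
  |U|=1: {2}:1  {4}:1
  |U|=2: {2,4}:2  {3,4}:1
  |U|=3: {1,3,4}:1  {2,3,4}:3
  start at 0(e): 4
  start at 2(f): 1
sum over floor = 5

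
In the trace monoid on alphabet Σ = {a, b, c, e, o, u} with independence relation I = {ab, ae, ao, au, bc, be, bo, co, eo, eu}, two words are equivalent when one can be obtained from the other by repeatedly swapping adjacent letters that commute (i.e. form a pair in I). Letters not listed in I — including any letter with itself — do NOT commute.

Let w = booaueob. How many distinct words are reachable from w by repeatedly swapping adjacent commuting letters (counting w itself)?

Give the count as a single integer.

0(b) covers ∅
1(o) covers ∅
2(o) covers 1:o
3(a) covers ∅
4(u) covers 0:b, 2:o
5(e) covers ∅
6(o) covers 4:u
7(b) covers 4:u
floor of heap: 0:b, 1:o, 3:a, 5:e
completions by unplaced set U, small U first (add the entries for U minus each lowest piece of U):
  |U|=1: {3}:1  {5}:1  {6}:1  {7}:1
  |U|=2: {3,5}:2  {3,6}:2  {3,7}:2  {5,6}:2  {5,7}:2  {6,7}:2
  |U|=3: {3,5,6}:6  {3,5,7}:6  {3,6,7}:6  {4,6,7}:2  {5,6,7}:6
  |U|=4: {0,4,6,7}:2  {2,4,6,7}:2  {3,4,6,7}:8  {3,5,6,7}:24  {4,5,6,7}:8
  |U|=5: {0,2,4,6,7}:4  {0,3,4,6,7}:10  {0,4,5,6,7}:10  {1,2,4,6,7}:2  {2,3,4,6,7}:10  {2,4,5,6,7}:10  {3,4,5,6,7}:40
  |U|=6: {0,1,2,4,6,7}:6  {0,2,3,4,6,7}:24  {0,2,4,5,6,7}:24  {0,3,4,5,6,7}:60  {1,2,3,4,6,7}:12  {1,2,4,5,6,7}:12  {2,3,4,5,6,7}:60
  start at 0(b): 84
  start at 1(o): 168
  start at 3(a): 42
  start at 5(e): 42
sum over floor = 336

336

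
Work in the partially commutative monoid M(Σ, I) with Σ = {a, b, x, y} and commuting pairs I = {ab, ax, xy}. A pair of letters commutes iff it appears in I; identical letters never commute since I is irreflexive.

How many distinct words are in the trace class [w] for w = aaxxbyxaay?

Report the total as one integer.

drop 0:a onto floor
drop 1:a onto {0:a}
drop 2:x onto floor
drop 3:x onto {2:x}
drop 4:b onto {3:x}
drop 5:y onto {1:a, 4:b}
drop 6:x onto {4:b}
drop 7:a onto {5:y}
drop 8:a onto {7:a}
drop 9:y onto {8:a}
ground layer = {0:a, 2:x}
drop-orders for the pieces not yet dropped (sum over which currently-grounded one goes next):
  1 to go: {6} 1  {9} 1
  2 to go: {6,9} 2  {8,9} 1
  3 to go: {6,8,9} 3  {7,8,9} 1
  4 to go: {5,7,8,9} 1  {6,7,8,9} 4
  5 to go: {1,5,7,8,9} 1  {5,6,7,8,9} 5
  6 to go: {0,1,5,7,8,9} 1  {1,5,6,7,8,9} 6  {4,5,6,7,8,9} 5
  7 to go: {0,1,5,6,7,8,9} 7  {1,4,5,6,7,8,9} 11  {3,4,5,6,7,8,9} 5
  8 to go: {0,1,4,5,6,7,8,9} 18  {1,3,4,5,6,7,8,9} 16  {2,3,4,5,6,7,8,9} 5
  if 0:a drops first: 21 orders
  if 2:x drops first: 34 orders
heap linearizations: 55

55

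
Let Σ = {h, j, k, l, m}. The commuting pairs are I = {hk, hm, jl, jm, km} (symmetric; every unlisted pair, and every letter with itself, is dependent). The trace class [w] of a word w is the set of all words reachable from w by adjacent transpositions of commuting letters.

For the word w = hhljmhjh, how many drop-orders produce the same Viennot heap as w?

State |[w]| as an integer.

9

piece 0:h — minimal
piece 1:h rests on {0:h}
piece 2:l rests on {1:h}
piece 3:j rests on {1:h}
piece 4:m rests on {2:l}
piece 5:h rests on {2:l, 3:j}
piece 6:j rests on {5:h}
piece 7:h rests on {6:j}
minimal pieces: {0:h}
ways to finish when only these pieces remain (= sum over removing one remaining piece with nothing left below it):
  1 left: {4}→1  {7}→1
  2 left: {4,7}→2  {6,7}→1
  3 left: {4,6,7}→3  {5,6,7}→1
  4 left: {3,5,6,7}→1  {4,5,6,7}→4
  5 left: {2,4,5,6,7}→4  {3,4,5,6,7}→5
  6 left: {2,3,4,5,6,7}→9
  placing 0:h first → 9 extensions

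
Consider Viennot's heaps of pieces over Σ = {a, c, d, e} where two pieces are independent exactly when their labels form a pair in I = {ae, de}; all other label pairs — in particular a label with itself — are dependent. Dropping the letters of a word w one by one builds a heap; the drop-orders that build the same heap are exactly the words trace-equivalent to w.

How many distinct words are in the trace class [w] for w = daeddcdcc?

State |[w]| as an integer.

0(d) covers ∅
1(a) covers 0:d
2(e) covers ∅
3(d) covers 1:a
4(d) covers 3:d
5(c) covers 2:e, 4:d
6(d) covers 5:c
7(c) covers 6:d
8(c) covers 7:c
floor of heap: 0:d, 2:e
completions by unplaced set U, small U first (add the entries for U minus each lowest piece of U):
  |U|=1: {8}:1
  |U|=2: {7,8}:1
  |U|=3: {6,7,8}:1
  |U|=4: {5,6,7,8}:1
  |U|=5: {2,5,6,7,8}:1  {4,5,6,7,8}:1
  |U|=6: {2,4,5,6,7,8}:2  {3,4,5,6,7,8}:1
  |U|=7: {1,3,4,5,6,7,8}:1  {2,3,4,5,6,7,8}:3
  start at 0(d): 4
  start at 2(e): 1
sum over floor = 5

5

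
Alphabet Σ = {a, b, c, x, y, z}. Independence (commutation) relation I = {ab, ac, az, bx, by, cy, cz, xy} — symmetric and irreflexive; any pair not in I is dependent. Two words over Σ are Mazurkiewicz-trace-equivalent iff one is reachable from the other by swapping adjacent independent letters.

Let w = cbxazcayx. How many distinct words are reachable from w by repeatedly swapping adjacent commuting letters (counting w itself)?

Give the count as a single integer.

piece 0:c — minimal
piece 1:b rests on {0:c}
piece 2:x rests on {0:c}
piece 3:a rests on {2:x}
piece 4:z rests on {1:b, 2:x}
piece 5:c rests on {1:b, 2:x}
piece 6:a rests on {3:a}
piece 7:y rests on {4:z, 6:a}
piece 8:x rests on {4:z, 5:c, 6:a}
minimal pieces: {0:c}
ways to finish when only these pieces remain (= sum over removing one remaining piece with nothing left below it):
  1 left: {7}→1  {8}→1
  2 left: {5,8}→1  {7,8}→2
  3 left: {4,7,8}→2  {5,7,8}→3  {6,7,8}→2
  4 left: {3,6,7,8}→2  {4,5,7,8}→5  {4,6,7,8}→4  {5,6,7,8}→5
  5 left: {1,4,5,7,8}→5  {3,4,6,7,8}→6  {3,5,6,7,8}→7  {4,5,6,7,8}→14
  6 left: {1,4,5,6,7,8}→19  {3,4,5,6,7,8}→27
  7 left: {1,3,4,5,6,7,8}→46  {2,3,4,5,6,7,8}→27
  placing 0:c first → 73 extensions

73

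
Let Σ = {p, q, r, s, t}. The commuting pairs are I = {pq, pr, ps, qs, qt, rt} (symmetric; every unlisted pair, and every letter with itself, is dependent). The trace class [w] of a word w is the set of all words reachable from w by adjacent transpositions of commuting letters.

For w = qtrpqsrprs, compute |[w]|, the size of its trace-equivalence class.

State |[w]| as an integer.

185

0(q) covers ∅
1(t) covers ∅
2(r) covers 0:q
3(p) covers 1:t
4(q) covers 2:r
5(s) covers 1:t, 2:r
6(r) covers 4:q, 5:s
7(p) covers 3:p
8(r) covers 6:r
9(s) covers 8:r
floor of heap: 0:q, 1:t
completions by unplaced set U, small U first (add the entries for U minus each lowest piece of U):
  |U|=1: {7}:1  {9}:1
  |U|=2: {3,7}:1  {7,9}:2  {8,9}:1
  |U|=3: {3,7,9}:3  {6,8,9}:1  {7,8,9}:3
  |U|=4: {3,7,8,9}:6  {4,6,8,9}:1  {5,6,8,9}:1  {6,7,8,9}:4
  |U|=5: {3,6,7,8,9}:10  {4,5,6,8,9}:2  {4,6,7,8,9}:5  {5,6,7,8,9}:5
  |U|=6: {2,4,5,6,8,9}:2  {3,4,6,7,8,9}:15  {3,5,6,7,8,9}:15  {4,5,6,7,8,9}:12
  |U|=7: {0,2,4,5,6,8,9}:2  {1,3,5,6,7,8,9}:15  {2,4,5,6,7,8,9}:14  {3,4,5,6,7,8,9}:42
  |U|=8: {0,2,4,5,6,7,8,9}:16  {1,3,4,5,6,7,8,9}:57  {2,3,4,5,6,7,8,9}:56
  start at 0(q): 113
  start at 1(t): 72
sum over floor = 185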